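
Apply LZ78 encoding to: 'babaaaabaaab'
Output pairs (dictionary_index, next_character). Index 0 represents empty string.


LZ78 encoding steps:
Dictionary: {0: ''}
Step 1: w='' (idx 0), next='b' -> output (0, 'b'), add 'b' as idx 1
Step 2: w='' (idx 0), next='a' -> output (0, 'a'), add 'a' as idx 2
Step 3: w='b' (idx 1), next='a' -> output (1, 'a'), add 'ba' as idx 3
Step 4: w='a' (idx 2), next='a' -> output (2, 'a'), add 'aa' as idx 4
Step 5: w='a' (idx 2), next='b' -> output (2, 'b'), add 'ab' as idx 5
Step 6: w='aa' (idx 4), next='a' -> output (4, 'a'), add 'aaa' as idx 6
Step 7: w='b' (idx 1), end of input -> output (1, '')


Encoded: [(0, 'b'), (0, 'a'), (1, 'a'), (2, 'a'), (2, 'b'), (4, 'a'), (1, '')]


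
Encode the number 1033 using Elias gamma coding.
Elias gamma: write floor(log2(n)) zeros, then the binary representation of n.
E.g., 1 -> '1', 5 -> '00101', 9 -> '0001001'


num_bits = floor(log2(1033)) + 1 = 11
leading_zeros = num_bits - 1 = 10
binary(1033) = 10000001001

Elias gamma(1033) = '0000000000' + '10000001001' = 000000000010000001001 (21 bits)


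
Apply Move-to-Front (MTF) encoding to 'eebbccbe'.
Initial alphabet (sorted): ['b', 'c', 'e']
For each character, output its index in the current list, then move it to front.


MTF encoding:
'e': index 2 in ['b', 'c', 'e'] -> ['e', 'b', 'c']
'e': index 0 in ['e', 'b', 'c'] -> ['e', 'b', 'c']
'b': index 1 in ['e', 'b', 'c'] -> ['b', 'e', 'c']
'b': index 0 in ['b', 'e', 'c'] -> ['b', 'e', 'c']
'c': index 2 in ['b', 'e', 'c'] -> ['c', 'b', 'e']
'c': index 0 in ['c', 'b', 'e'] -> ['c', 'b', 'e']
'b': index 1 in ['c', 'b', 'e'] -> ['b', 'c', 'e']
'e': index 2 in ['b', 'c', 'e'] -> ['e', 'b', 'c']


Output: [2, 0, 1, 0, 2, 0, 1, 2]


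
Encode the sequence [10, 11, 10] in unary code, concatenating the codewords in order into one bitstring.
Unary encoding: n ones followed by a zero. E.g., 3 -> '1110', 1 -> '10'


Encode each number as n ones followed by a terminating 0:
  10 -> 11111111110 (11 bits)
  11 -> 111111111110 (12 bits)
  10 -> 11111111110 (11 bits)
Total length = 11 + 12 + 11 = 34 bits.

Unary([10, 11, 10]) = 1111111111011111111111011111111110 (34 bits)


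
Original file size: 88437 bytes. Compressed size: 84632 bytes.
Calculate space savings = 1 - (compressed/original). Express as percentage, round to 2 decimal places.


ratio = compressed/original = 84632/88437 = 0.956975
savings = 1 - ratio = 1 - 0.956975 = 0.043025
as a percentage: 0.043025 * 100 = 4.3%

Space savings = 1 - 84632/88437 = 4.3%


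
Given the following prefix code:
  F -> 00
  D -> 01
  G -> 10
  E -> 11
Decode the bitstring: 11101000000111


Decoding step by step:
Bits 11 -> E
Bits 10 -> G
Bits 10 -> G
Bits 00 -> F
Bits 00 -> F
Bits 01 -> D
Bits 11 -> E


Decoded message: EGGFFDE


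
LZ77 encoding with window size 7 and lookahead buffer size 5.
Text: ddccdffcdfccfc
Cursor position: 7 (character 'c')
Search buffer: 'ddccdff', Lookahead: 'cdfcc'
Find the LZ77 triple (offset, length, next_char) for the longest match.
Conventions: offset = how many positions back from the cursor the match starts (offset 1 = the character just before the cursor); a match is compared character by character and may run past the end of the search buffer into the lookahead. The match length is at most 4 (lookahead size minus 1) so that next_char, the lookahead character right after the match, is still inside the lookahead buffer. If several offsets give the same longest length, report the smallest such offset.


Try each offset into the search buffer:
  offset=1 (pos 6, char 'f'): match length 0
  offset=2 (pos 5, char 'f'): match length 0
  offset=3 (pos 4, char 'd'): match length 0
  offset=4 (pos 3, char 'c'): match length 3
  offset=5 (pos 2, char 'c'): match length 1
  offset=6 (pos 1, char 'd'): match length 0
  offset=7 (pos 0, char 'd'): match length 0
Longest match has length 3 at offset 4.
next_char = character at position 7 + 3 = 10 -> 'c'

Best match: offset=4, length=3 (matching 'cdf' starting at position 3)
LZ77 triple: (4, 3, 'c')


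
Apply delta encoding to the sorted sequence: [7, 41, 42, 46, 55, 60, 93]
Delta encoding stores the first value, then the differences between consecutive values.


First value: 7
Deltas:
  41 - 7 = 34
  42 - 41 = 1
  46 - 42 = 4
  55 - 46 = 9
  60 - 55 = 5
  93 - 60 = 33


Delta encoded: [7, 34, 1, 4, 9, 5, 33]


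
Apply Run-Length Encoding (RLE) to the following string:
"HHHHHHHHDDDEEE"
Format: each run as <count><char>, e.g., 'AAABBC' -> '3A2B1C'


Scanning runs left to right:
  i=0: run of 'H' x 8 -> '8H'
  i=8: run of 'D' x 3 -> '3D'
  i=11: run of 'E' x 3 -> '3E'

RLE = 8H3D3E


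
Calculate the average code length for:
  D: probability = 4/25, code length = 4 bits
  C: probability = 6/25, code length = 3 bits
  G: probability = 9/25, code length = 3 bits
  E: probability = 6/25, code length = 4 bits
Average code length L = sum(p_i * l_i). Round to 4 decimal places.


Weighted contributions p_i * l_i:
  D: (4/25) * 4 = 16/25
  C: (6/25) * 3 = 18/25
  G: (9/25) * 3 = 27/25
  E: (6/25) * 4 = 24/25
Sum = (16 + 18 + 27 + 24)/25 = 85/25

L = 85/25 = 3.4000 bits/symbol


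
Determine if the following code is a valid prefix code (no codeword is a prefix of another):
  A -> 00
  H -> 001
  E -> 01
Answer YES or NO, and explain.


Checking each pair (does one codeword prefix another?):
  A='00' vs H='001': prefix -- VIOLATION

NO -- this is NOT a valid prefix code. A (00) is a prefix of H (001).


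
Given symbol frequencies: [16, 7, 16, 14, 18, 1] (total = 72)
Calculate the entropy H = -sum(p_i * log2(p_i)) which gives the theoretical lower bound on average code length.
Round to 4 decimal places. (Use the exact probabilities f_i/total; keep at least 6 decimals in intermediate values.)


Per-symbol terms -p_i * log2(p_i) with p_i = f_i/72:
  p = 16/72 = 0.222222: log2(p) = -2.169925, -p*log2(p) = 0.482206
  p = 7/72 = 0.097222: log2(p) = -3.362570, -p*log2(p) = 0.326917
  p = 16/72 = 0.222222: log2(p) = -2.169925, -p*log2(p) = 0.482206
  p = 14/72 = 0.194444: log2(p) = -2.362570, -p*log2(p) = 0.459389
  p = 18/72 = 0.250000: log2(p) = -2.000000, -p*log2(p) = 0.500000
  p = 1/72 = 0.013889: log2(p) = -6.169925, -p*log2(p) = 0.085693
H = 0.482206 + 0.326917 + 0.482206 + 0.459389 + 0.500000 + 0.085693 = 2.336411

H = 2.3364 bits/symbol


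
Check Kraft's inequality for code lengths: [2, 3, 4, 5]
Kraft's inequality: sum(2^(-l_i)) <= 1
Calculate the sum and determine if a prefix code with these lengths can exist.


Sum = 2^(-2) + 2^(-3) + 2^(-4) + 2^(-5)
    = 0.25 + 0.125 + 0.0625 + 0.03125
    = 15/32 = 0.46875
Since 0.46875 <= 1, Kraft's inequality IS satisfied.
A prefix code with these lengths CAN exist.

Kraft sum = 0.46875. Satisfied.


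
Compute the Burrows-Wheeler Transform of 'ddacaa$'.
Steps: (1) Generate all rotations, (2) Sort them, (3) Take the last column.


Rotations (sorted):
  0: $ddacaa -> last char: a
  1: a$ddaca -> last char: a
  2: aa$ddac -> last char: c
  3: acaa$dd -> last char: d
  4: caa$dda -> last char: a
  5: dacaa$d -> last char: d
  6: ddacaa$ -> last char: $


BWT = aacdad$


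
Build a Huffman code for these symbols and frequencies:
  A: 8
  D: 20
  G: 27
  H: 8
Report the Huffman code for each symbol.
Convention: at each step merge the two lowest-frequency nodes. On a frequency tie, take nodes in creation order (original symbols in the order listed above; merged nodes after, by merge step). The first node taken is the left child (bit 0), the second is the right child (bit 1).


Huffman tree construction:
Step 1: Merge A(8) + H(8) = 16
Step 2: Merge (A+H)(16) + D(20) = 36
Step 3: Merge G(27) + ((A+H)+D)(36) = 63
Read each symbol's code off the tree from the root (left child = 0, right child = 1).

Codes:
  A: 100 (length 3)
  D: 11 (length 2)
  G: 0 (length 1)
  H: 101 (length 3)
Average code length: 115/63 = 1.8254 bits/symbol


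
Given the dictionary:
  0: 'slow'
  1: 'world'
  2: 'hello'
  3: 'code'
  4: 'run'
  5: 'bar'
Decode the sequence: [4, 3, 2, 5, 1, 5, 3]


Look up each index in the dictionary:
  4 -> 'run'
  3 -> 'code'
  2 -> 'hello'
  5 -> 'bar'
  1 -> 'world'
  5 -> 'bar'
  3 -> 'code'

Decoded: "run code hello bar world bar code"


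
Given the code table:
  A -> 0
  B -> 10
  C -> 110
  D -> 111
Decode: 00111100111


Decoding:
0 -> A
0 -> A
111 -> D
10 -> B
0 -> A
111 -> D


Result: AADBAD


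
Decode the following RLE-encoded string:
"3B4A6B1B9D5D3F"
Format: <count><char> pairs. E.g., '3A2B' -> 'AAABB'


Expanding each <count><char> pair:
  3B -> 'BBB'
  4A -> 'AAAA'
  6B -> 'BBBBBB'
  1B -> 'B'
  9D -> 'DDDDDDDDD'
  5D -> 'DDDDD'
  3F -> 'FFF'

Decoded = BBBAAAABBBBBBBDDDDDDDDDDDDDDFFF


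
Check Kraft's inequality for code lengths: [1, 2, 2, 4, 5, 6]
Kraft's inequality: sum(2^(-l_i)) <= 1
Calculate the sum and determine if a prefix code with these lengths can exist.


Sum = 2^(-1) + 2^(-2) + 2^(-2) + 2^(-4) + 2^(-5) + 2^(-6)
    = 0.5 + 0.25 + 0.25 + 0.0625 + 0.03125 + 0.015625
    = 71/64 = 1.109375
Since 1.109375 > 1, Kraft's inequality is NOT satisfied.
A prefix code with these lengths CANNOT exist.

Kraft sum = 1.109375. Not satisfied.


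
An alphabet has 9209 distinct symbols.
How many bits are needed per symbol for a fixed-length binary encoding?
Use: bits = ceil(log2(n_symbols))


log2(9209) = 13.1688
Bracket: 2^13 = 8192 < 9209 <= 2^14 = 16384
So ceil(log2(9209)) = 14

bits = ceil(log2(9209)) = ceil(13.1688) = 14 bits


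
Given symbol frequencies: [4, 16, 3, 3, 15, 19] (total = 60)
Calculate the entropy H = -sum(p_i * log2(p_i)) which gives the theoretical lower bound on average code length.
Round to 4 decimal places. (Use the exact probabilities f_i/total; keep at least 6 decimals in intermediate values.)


Per-symbol terms -p_i * log2(p_i) with p_i = f_i/60:
  p = 4/60 = 0.066667: log2(p) = -3.906891, -p*log2(p) = 0.260459
  p = 16/60 = 0.266667: log2(p) = -1.906891, -p*log2(p) = 0.508504
  p = 3/60 = 0.050000: log2(p) = -4.321928, -p*log2(p) = 0.216096
  p = 3/60 = 0.050000: log2(p) = -4.321928, -p*log2(p) = 0.216096
  p = 15/60 = 0.250000: log2(p) = -2.000000, -p*log2(p) = 0.500000
  p = 19/60 = 0.316667: log2(p) = -1.658963, -p*log2(p) = 0.525338
H = 0.260459 + 0.508504 + 0.216096 + 0.216096 + 0.500000 + 0.525338 = 2.226493

H = 2.2265 bits/symbol


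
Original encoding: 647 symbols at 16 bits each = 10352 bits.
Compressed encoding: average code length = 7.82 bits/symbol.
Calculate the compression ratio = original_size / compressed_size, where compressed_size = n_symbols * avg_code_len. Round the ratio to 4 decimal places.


original_size = n_symbols * orig_bits = 647 * 16 = 10352 bits
compressed_size = n_symbols * avg_code_len = 647 * 7.82 = 5059.54 bits
ratio = original_size / compressed_size = 10352 / 5059.54 = 2.046

Compression ratio = 2.046


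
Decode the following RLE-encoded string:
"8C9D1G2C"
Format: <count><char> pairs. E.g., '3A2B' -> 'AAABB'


Expanding each <count><char> pair:
  8C -> 'CCCCCCCC'
  9D -> 'DDDDDDDDD'
  1G -> 'G'
  2C -> 'CC'

Decoded = CCCCCCCCDDDDDDDDDGCC


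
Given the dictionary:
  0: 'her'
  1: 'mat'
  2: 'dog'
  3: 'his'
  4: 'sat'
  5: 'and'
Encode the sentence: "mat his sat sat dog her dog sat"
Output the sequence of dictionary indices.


Look up each word in the dictionary:
  'mat' -> 1
  'his' -> 3
  'sat' -> 4
  'sat' -> 4
  'dog' -> 2
  'her' -> 0
  'dog' -> 2
  'sat' -> 4

Encoded: [1, 3, 4, 4, 2, 0, 2, 4]


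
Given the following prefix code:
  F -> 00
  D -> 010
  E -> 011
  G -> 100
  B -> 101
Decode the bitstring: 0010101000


Decoding step by step:
Bits 00 -> F
Bits 101 -> B
Bits 010 -> D
Bits 00 -> F


Decoded message: FBDF


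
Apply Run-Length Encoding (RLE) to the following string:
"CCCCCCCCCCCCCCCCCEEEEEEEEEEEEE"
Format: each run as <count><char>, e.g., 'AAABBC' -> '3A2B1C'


Scanning runs left to right:
  i=0: run of 'C' x 17 -> '17C'
  i=17: run of 'E' x 13 -> '13E'

RLE = 17C13E


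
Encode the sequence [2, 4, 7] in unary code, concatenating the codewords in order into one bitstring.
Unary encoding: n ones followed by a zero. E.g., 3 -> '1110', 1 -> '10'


Encode each number as n ones followed by a terminating 0:
  2 -> 110 (3 bits)
  4 -> 11110 (5 bits)
  7 -> 11111110 (8 bits)
Total length = 3 + 5 + 8 = 16 bits.

Unary([2, 4, 7]) = 1101111011111110 (16 bits)


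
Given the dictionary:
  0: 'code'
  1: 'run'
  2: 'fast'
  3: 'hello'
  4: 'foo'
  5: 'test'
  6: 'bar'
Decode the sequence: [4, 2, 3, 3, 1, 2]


Look up each index in the dictionary:
  4 -> 'foo'
  2 -> 'fast'
  3 -> 'hello'
  3 -> 'hello'
  1 -> 'run'
  2 -> 'fast'

Decoded: "foo fast hello hello run fast"


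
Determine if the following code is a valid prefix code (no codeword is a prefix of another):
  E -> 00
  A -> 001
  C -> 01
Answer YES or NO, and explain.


Checking each pair (does one codeword prefix another?):
  E='00' vs A='001': prefix -- VIOLATION

NO -- this is NOT a valid prefix code. E (00) is a prefix of A (001).


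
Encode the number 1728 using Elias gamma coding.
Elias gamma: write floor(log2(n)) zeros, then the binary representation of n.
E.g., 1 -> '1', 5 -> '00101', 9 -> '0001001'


num_bits = floor(log2(1728)) + 1 = 11
leading_zeros = num_bits - 1 = 10
binary(1728) = 11011000000

Elias gamma(1728) = '0000000000' + '11011000000' = 000000000011011000000 (21 bits)


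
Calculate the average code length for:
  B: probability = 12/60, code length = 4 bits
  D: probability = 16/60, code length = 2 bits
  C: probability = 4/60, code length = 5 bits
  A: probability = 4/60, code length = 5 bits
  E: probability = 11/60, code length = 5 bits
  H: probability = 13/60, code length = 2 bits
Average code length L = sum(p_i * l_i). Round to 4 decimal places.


Weighted contributions p_i * l_i:
  B: (12/60) * 4 = 48/60
  D: (16/60) * 2 = 32/60
  C: (4/60) * 5 = 20/60
  A: (4/60) * 5 = 20/60
  E: (11/60) * 5 = 55/60
  H: (13/60) * 2 = 26/60
Sum = (48 + 32 + 20 + 20 + 55 + 26)/60 = 201/60

L = 201/60 = 3.3500 bits/symbol


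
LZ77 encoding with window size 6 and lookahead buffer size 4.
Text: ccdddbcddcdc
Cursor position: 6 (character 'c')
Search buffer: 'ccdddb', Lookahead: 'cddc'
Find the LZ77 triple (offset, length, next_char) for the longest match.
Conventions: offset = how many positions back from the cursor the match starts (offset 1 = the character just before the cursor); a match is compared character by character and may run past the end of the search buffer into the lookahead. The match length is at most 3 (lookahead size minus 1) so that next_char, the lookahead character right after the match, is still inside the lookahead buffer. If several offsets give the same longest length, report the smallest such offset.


Try each offset into the search buffer:
  offset=1 (pos 5, char 'b'): match length 0
  offset=2 (pos 4, char 'd'): match length 0
  offset=3 (pos 3, char 'd'): match length 0
  offset=4 (pos 2, char 'd'): match length 0
  offset=5 (pos 1, char 'c'): match length 3
  offset=6 (pos 0, char 'c'): match length 1
Longest match has length 3 at offset 5.
next_char = character at position 6 + 3 = 9 -> 'c'

Best match: offset=5, length=3 (matching 'cdd' starting at position 1)
LZ77 triple: (5, 3, 'c')


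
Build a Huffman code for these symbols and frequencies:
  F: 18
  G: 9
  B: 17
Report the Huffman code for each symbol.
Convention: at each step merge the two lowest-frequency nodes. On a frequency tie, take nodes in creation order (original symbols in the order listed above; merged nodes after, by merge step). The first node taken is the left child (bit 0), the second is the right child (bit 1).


Huffman tree construction:
Step 1: Merge G(9) + B(17) = 26
Step 2: Merge F(18) + (G+B)(26) = 44
Read each symbol's code off the tree from the root (left child = 0, right child = 1).

Codes:
  F: 0 (length 1)
  G: 10 (length 2)
  B: 11 (length 2)
Average code length: 70/44 = 1.5909 bits/symbol


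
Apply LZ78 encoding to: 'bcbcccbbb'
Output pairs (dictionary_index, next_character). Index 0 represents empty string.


LZ78 encoding steps:
Dictionary: {0: ''}
Step 1: w='' (idx 0), next='b' -> output (0, 'b'), add 'b' as idx 1
Step 2: w='' (idx 0), next='c' -> output (0, 'c'), add 'c' as idx 2
Step 3: w='b' (idx 1), next='c' -> output (1, 'c'), add 'bc' as idx 3
Step 4: w='c' (idx 2), next='c' -> output (2, 'c'), add 'cc' as idx 4
Step 5: w='b' (idx 1), next='b' -> output (1, 'b'), add 'bb' as idx 5
Step 6: w='b' (idx 1), end of input -> output (1, '')


Encoded: [(0, 'b'), (0, 'c'), (1, 'c'), (2, 'c'), (1, 'b'), (1, '')]


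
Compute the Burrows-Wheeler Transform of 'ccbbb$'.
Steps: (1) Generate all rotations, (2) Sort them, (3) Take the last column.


Rotations (sorted):
  0: $ccbbb -> last char: b
  1: b$ccbb -> last char: b
  2: bb$ccb -> last char: b
  3: bbb$cc -> last char: c
  4: cbbb$c -> last char: c
  5: ccbbb$ -> last char: $


BWT = bbbcc$


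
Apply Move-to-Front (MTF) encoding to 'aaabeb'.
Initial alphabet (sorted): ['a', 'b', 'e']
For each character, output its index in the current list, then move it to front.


MTF encoding:
'a': index 0 in ['a', 'b', 'e'] -> ['a', 'b', 'e']
'a': index 0 in ['a', 'b', 'e'] -> ['a', 'b', 'e']
'a': index 0 in ['a', 'b', 'e'] -> ['a', 'b', 'e']
'b': index 1 in ['a', 'b', 'e'] -> ['b', 'a', 'e']
'e': index 2 in ['b', 'a', 'e'] -> ['e', 'b', 'a']
'b': index 1 in ['e', 'b', 'a'] -> ['b', 'e', 'a']


Output: [0, 0, 0, 1, 2, 1]


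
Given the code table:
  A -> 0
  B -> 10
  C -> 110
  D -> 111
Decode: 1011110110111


Decoding:
10 -> B
111 -> D
10 -> B
110 -> C
111 -> D


Result: BDBCD


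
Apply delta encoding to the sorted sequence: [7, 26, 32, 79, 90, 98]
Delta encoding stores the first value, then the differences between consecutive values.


First value: 7
Deltas:
  26 - 7 = 19
  32 - 26 = 6
  79 - 32 = 47
  90 - 79 = 11
  98 - 90 = 8


Delta encoded: [7, 19, 6, 47, 11, 8]


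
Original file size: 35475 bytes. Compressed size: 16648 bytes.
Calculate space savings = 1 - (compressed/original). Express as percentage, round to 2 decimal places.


ratio = compressed/original = 16648/35475 = 0.469288
savings = 1 - ratio = 1 - 0.469288 = 0.530712
as a percentage: 0.530712 * 100 = 53.07%

Space savings = 1 - 16648/35475 = 53.07%


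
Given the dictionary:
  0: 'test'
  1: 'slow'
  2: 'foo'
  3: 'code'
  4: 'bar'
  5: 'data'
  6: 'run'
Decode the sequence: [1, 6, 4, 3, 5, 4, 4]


Look up each index in the dictionary:
  1 -> 'slow'
  6 -> 'run'
  4 -> 'bar'
  3 -> 'code'
  5 -> 'data'
  4 -> 'bar'
  4 -> 'bar'

Decoded: "slow run bar code data bar bar"


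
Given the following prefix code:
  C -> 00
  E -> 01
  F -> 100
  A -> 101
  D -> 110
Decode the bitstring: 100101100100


Decoding step by step:
Bits 100 -> F
Bits 101 -> A
Bits 100 -> F
Bits 100 -> F


Decoded message: FAFF


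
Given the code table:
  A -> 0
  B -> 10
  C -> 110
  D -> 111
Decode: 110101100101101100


Decoding:
110 -> C
10 -> B
110 -> C
0 -> A
10 -> B
110 -> C
110 -> C
0 -> A


Result: CBCABCCA


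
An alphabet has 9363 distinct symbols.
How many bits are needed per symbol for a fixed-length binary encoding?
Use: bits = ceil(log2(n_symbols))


log2(9363) = 13.1928
Bracket: 2^13 = 8192 < 9363 <= 2^14 = 16384
So ceil(log2(9363)) = 14

bits = ceil(log2(9363)) = ceil(13.1928) = 14 bits


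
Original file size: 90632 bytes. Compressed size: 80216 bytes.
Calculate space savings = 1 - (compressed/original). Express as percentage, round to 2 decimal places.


ratio = compressed/original = 80216/90632 = 0.885074
savings = 1 - ratio = 1 - 0.885074 = 0.114926
as a percentage: 0.114926 * 100 = 11.49%

Space savings = 1 - 80216/90632 = 11.49%


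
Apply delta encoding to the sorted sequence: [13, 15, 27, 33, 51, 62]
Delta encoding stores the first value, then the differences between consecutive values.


First value: 13
Deltas:
  15 - 13 = 2
  27 - 15 = 12
  33 - 27 = 6
  51 - 33 = 18
  62 - 51 = 11


Delta encoded: [13, 2, 12, 6, 18, 11]


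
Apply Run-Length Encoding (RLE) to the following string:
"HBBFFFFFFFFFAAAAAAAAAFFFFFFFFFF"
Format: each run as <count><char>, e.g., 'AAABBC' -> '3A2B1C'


Scanning runs left to right:
  i=0: run of 'H' x 1 -> '1H'
  i=1: run of 'B' x 2 -> '2B'
  i=3: run of 'F' x 9 -> '9F'
  i=12: run of 'A' x 9 -> '9A'
  i=21: run of 'F' x 10 -> '10F'

RLE = 1H2B9F9A10F


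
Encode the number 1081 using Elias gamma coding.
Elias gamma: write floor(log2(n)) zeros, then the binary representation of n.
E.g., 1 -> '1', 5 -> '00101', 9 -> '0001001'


num_bits = floor(log2(1081)) + 1 = 11
leading_zeros = num_bits - 1 = 10
binary(1081) = 10000111001

Elias gamma(1081) = '0000000000' + '10000111001' = 000000000010000111001 (21 bits)


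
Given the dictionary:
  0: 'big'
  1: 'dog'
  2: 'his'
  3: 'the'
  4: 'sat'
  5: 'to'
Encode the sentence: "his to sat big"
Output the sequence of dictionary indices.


Look up each word in the dictionary:
  'his' -> 2
  'to' -> 5
  'sat' -> 4
  'big' -> 0

Encoded: [2, 5, 4, 0]


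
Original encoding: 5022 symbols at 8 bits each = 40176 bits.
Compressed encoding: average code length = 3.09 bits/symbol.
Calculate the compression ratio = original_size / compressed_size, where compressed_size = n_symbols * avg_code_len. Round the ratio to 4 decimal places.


original_size = n_symbols * orig_bits = 5022 * 8 = 40176 bits
compressed_size = n_symbols * avg_code_len = 5022 * 3.09 = 15517.98 bits
ratio = original_size / compressed_size = 40176 / 15517.98 = 2.589

Compression ratio = 2.589


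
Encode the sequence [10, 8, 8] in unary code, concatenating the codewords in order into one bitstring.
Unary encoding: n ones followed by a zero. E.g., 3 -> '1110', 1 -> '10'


Encode each number as n ones followed by a terminating 0:
  10 -> 11111111110 (11 bits)
  8 -> 111111110 (9 bits)
  8 -> 111111110 (9 bits)
Total length = 11 + 9 + 9 = 29 bits.

Unary([10, 8, 8]) = 11111111110111111110111111110 (29 bits)


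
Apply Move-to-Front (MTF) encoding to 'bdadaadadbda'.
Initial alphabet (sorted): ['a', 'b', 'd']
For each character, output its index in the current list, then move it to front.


MTF encoding:
'b': index 1 in ['a', 'b', 'd'] -> ['b', 'a', 'd']
'd': index 2 in ['b', 'a', 'd'] -> ['d', 'b', 'a']
'a': index 2 in ['d', 'b', 'a'] -> ['a', 'd', 'b']
'd': index 1 in ['a', 'd', 'b'] -> ['d', 'a', 'b']
'a': index 1 in ['d', 'a', 'b'] -> ['a', 'd', 'b']
'a': index 0 in ['a', 'd', 'b'] -> ['a', 'd', 'b']
'd': index 1 in ['a', 'd', 'b'] -> ['d', 'a', 'b']
'a': index 1 in ['d', 'a', 'b'] -> ['a', 'd', 'b']
'd': index 1 in ['a', 'd', 'b'] -> ['d', 'a', 'b']
'b': index 2 in ['d', 'a', 'b'] -> ['b', 'd', 'a']
'd': index 1 in ['b', 'd', 'a'] -> ['d', 'b', 'a']
'a': index 2 in ['d', 'b', 'a'] -> ['a', 'd', 'b']


Output: [1, 2, 2, 1, 1, 0, 1, 1, 1, 2, 1, 2]


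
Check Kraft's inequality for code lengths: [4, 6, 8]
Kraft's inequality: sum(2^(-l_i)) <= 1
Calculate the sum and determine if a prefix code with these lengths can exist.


Sum = 2^(-4) + 2^(-6) + 2^(-8)
    = 0.0625 + 0.015625 + 0.00390625
    = 21/256 = 0.08203125
Since 0.08203125 <= 1, Kraft's inequality IS satisfied.
A prefix code with these lengths CAN exist.

Kraft sum = 0.08203125. Satisfied.


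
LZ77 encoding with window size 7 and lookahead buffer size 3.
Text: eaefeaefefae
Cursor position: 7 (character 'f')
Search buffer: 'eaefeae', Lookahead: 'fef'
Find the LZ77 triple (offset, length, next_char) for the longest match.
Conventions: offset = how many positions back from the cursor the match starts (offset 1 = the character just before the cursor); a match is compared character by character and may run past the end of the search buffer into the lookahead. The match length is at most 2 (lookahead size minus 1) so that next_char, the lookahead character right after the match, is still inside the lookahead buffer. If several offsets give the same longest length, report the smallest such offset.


Try each offset into the search buffer:
  offset=1 (pos 6, char 'e'): match length 0
  offset=2 (pos 5, char 'a'): match length 0
  offset=3 (pos 4, char 'e'): match length 0
  offset=4 (pos 3, char 'f'): match length 2
  offset=5 (pos 2, char 'e'): match length 0
  offset=6 (pos 1, char 'a'): match length 0
  offset=7 (pos 0, char 'e'): match length 0
Longest match has length 2 at offset 4.
next_char = character at position 7 + 2 = 9 -> 'f'

Best match: offset=4, length=2 (matching 'fe' starting at position 3)
LZ77 triple: (4, 2, 'f')


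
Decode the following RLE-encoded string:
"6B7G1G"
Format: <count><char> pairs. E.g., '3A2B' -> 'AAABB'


Expanding each <count><char> pair:
  6B -> 'BBBBBB'
  7G -> 'GGGGGGG'
  1G -> 'G'

Decoded = BBBBBBGGGGGGGG


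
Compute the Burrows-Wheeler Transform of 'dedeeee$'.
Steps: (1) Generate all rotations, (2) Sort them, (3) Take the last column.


Rotations (sorted):
  0: $dedeeee -> last char: e
  1: dedeeee$ -> last char: $
  2: deeee$de -> last char: e
  3: e$dedeee -> last char: e
  4: edeeee$d -> last char: d
  5: ee$dedee -> last char: e
  6: eee$dede -> last char: e
  7: eeee$ded -> last char: d


BWT = e$eedeed


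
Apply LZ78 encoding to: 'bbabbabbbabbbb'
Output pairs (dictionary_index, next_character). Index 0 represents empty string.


LZ78 encoding steps:
Dictionary: {0: ''}
Step 1: w='' (idx 0), next='b' -> output (0, 'b'), add 'b' as idx 1
Step 2: w='b' (idx 1), next='a' -> output (1, 'a'), add 'ba' as idx 2
Step 3: w='b' (idx 1), next='b' -> output (1, 'b'), add 'bb' as idx 3
Step 4: w='' (idx 0), next='a' -> output (0, 'a'), add 'a' as idx 4
Step 5: w='bb' (idx 3), next='b' -> output (3, 'b'), add 'bbb' as idx 5
Step 6: w='a' (idx 4), next='b' -> output (4, 'b'), add 'ab' as idx 6
Step 7: w='bbb' (idx 5), end of input -> output (5, '')


Encoded: [(0, 'b'), (1, 'a'), (1, 'b'), (0, 'a'), (3, 'b'), (4, 'b'), (5, '')]


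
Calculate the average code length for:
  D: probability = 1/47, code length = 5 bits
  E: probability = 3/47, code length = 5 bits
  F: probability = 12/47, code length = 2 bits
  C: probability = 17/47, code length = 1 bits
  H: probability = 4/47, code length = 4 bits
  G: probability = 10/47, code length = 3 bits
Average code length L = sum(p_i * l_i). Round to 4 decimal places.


Weighted contributions p_i * l_i:
  D: (1/47) * 5 = 5/47
  E: (3/47) * 5 = 15/47
  F: (12/47) * 2 = 24/47
  C: (17/47) * 1 = 17/47
  H: (4/47) * 4 = 16/47
  G: (10/47) * 3 = 30/47
Sum = (5 + 15 + 24 + 17 + 16 + 30)/47 = 107/47

L = 107/47 = 2.2766 bits/symbol


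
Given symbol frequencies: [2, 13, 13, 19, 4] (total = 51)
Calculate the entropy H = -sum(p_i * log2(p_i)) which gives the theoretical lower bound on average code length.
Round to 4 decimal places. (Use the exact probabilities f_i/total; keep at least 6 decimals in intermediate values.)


Per-symbol terms -p_i * log2(p_i) with p_i = f_i/51:
  p = 2/51 = 0.039216: log2(p) = -4.672425, -p*log2(p) = 0.183232
  p = 13/51 = 0.254902: log2(p) = -1.971986, -p*log2(p) = 0.502663
  p = 13/51 = 0.254902: log2(p) = -1.971986, -p*log2(p) = 0.502663
  p = 19/51 = 0.372549: log2(p) = -1.424498, -p*log2(p) = 0.530695
  p = 4/51 = 0.078431: log2(p) = -3.672425, -p*log2(p) = 0.288033
H = 0.183232 + 0.502663 + 0.502663 + 0.530695 + 0.288033 = 2.007286

H = 2.0073 bits/symbol


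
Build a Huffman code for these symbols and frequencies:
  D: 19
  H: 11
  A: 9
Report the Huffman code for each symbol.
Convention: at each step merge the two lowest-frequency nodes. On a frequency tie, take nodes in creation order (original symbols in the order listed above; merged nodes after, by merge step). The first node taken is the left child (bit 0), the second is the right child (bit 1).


Huffman tree construction:
Step 1: Merge A(9) + H(11) = 20
Step 2: Merge D(19) + (A+H)(20) = 39
Read each symbol's code off the tree from the root (left child = 0, right child = 1).

Codes:
  D: 0 (length 1)
  H: 11 (length 2)
  A: 10 (length 2)
Average code length: 59/39 = 1.5128 bits/symbol


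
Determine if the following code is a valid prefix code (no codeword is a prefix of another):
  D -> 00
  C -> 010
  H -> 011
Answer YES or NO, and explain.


Checking each pair (does one codeword prefix another?):
  D='00' vs C='010': no prefix
  D='00' vs H='011': no prefix
  C='010' vs D='00': no prefix
  C='010' vs H='011': no prefix
  H='011' vs D='00': no prefix
  H='011' vs C='010': no prefix
No violation found over all pairs.

YES -- this is a valid prefix code. No codeword is a prefix of any other codeword.


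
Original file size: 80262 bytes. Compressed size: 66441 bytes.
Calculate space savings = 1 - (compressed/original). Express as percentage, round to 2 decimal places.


ratio = compressed/original = 66441/80262 = 0.827801
savings = 1 - ratio = 1 - 0.827801 = 0.172199
as a percentage: 0.172199 * 100 = 17.22%

Space savings = 1 - 66441/80262 = 17.22%


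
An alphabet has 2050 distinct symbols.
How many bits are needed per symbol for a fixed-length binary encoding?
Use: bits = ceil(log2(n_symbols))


log2(2050) = 11.0014
Bracket: 2^11 = 2048 < 2050 <= 2^12 = 4096
So ceil(log2(2050)) = 12

bits = ceil(log2(2050)) = ceil(11.0014) = 12 bits


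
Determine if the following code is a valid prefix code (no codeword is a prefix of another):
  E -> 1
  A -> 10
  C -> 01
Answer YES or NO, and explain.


Checking each pair (does one codeword prefix another?):
  E='1' vs A='10': prefix -- VIOLATION

NO -- this is NOT a valid prefix code. E (1) is a prefix of A (10).


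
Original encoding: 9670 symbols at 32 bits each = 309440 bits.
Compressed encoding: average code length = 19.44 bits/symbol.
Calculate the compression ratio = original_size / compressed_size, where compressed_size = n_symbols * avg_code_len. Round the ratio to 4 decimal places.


original_size = n_symbols * orig_bits = 9670 * 32 = 309440 bits
compressed_size = n_symbols * avg_code_len = 9670 * 19.44 = 187984.8 bits
ratio = original_size / compressed_size = 309440 / 187984.8 = 1.6461

Compression ratio = 1.6461


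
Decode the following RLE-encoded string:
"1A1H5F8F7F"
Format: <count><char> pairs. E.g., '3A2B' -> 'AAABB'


Expanding each <count><char> pair:
  1A -> 'A'
  1H -> 'H'
  5F -> 'FFFFF'
  8F -> 'FFFFFFFF'
  7F -> 'FFFFFFF'

Decoded = AHFFFFFFFFFFFFFFFFFFFF


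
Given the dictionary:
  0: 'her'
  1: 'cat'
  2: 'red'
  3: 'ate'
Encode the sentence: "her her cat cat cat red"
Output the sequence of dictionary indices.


Look up each word in the dictionary:
  'her' -> 0
  'her' -> 0
  'cat' -> 1
  'cat' -> 1
  'cat' -> 1
  'red' -> 2

Encoded: [0, 0, 1, 1, 1, 2]


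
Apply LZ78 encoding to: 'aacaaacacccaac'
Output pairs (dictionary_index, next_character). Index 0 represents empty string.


LZ78 encoding steps:
Dictionary: {0: ''}
Step 1: w='' (idx 0), next='a' -> output (0, 'a'), add 'a' as idx 1
Step 2: w='a' (idx 1), next='c' -> output (1, 'c'), add 'ac' as idx 2
Step 3: w='a' (idx 1), next='a' -> output (1, 'a'), add 'aa' as idx 3
Step 4: w='ac' (idx 2), next='a' -> output (2, 'a'), add 'aca' as idx 4
Step 5: w='' (idx 0), next='c' -> output (0, 'c'), add 'c' as idx 5
Step 6: w='c' (idx 5), next='c' -> output (5, 'c'), add 'cc' as idx 6
Step 7: w='aa' (idx 3), next='c' -> output (3, 'c'), add 'aac' as idx 7


Encoded: [(0, 'a'), (1, 'c'), (1, 'a'), (2, 'a'), (0, 'c'), (5, 'c'), (3, 'c')]


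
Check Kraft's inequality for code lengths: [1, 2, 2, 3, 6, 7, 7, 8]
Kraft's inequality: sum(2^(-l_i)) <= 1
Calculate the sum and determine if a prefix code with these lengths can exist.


Sum = 2^(-1) + 2^(-2) + 2^(-2) + 2^(-3) + 2^(-6) + 2^(-7) + 2^(-7) + 2^(-8)
    = 0.5 + 0.25 + 0.25 + 0.125 + 0.015625 + 0.0078125 + 0.0078125 + 0.00390625
    = 297/256 = 1.16015625
Since 1.16015625 > 1, Kraft's inequality is NOT satisfied.
A prefix code with these lengths CANNOT exist.

Kraft sum = 1.16015625. Not satisfied.


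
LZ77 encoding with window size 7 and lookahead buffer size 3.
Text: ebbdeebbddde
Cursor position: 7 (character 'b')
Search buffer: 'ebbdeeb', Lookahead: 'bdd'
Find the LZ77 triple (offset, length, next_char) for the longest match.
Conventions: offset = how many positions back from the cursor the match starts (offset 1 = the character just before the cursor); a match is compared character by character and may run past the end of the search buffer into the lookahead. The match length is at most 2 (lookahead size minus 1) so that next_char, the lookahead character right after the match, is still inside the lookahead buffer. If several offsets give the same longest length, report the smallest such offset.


Try each offset into the search buffer:
  offset=1 (pos 6, char 'b'): match length 1
  offset=2 (pos 5, char 'e'): match length 0
  offset=3 (pos 4, char 'e'): match length 0
  offset=4 (pos 3, char 'd'): match length 0
  offset=5 (pos 2, char 'b'): match length 2
  offset=6 (pos 1, char 'b'): match length 1
  offset=7 (pos 0, char 'e'): match length 0
Longest match has length 2 at offset 5.
next_char = character at position 7 + 2 = 9 -> 'd'

Best match: offset=5, length=2 (matching 'bd' starting at position 2)
LZ77 triple: (5, 2, 'd')


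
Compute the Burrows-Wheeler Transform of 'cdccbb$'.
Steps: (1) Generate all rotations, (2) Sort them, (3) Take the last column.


Rotations (sorted):
  0: $cdccbb -> last char: b
  1: b$cdccb -> last char: b
  2: bb$cdcc -> last char: c
  3: cbb$cdc -> last char: c
  4: ccbb$cd -> last char: d
  5: cdccbb$ -> last char: $
  6: dccbb$c -> last char: c


BWT = bbccd$c


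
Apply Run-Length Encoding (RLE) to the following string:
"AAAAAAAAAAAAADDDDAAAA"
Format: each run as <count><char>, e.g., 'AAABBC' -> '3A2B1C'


Scanning runs left to right:
  i=0: run of 'A' x 13 -> '13A'
  i=13: run of 'D' x 4 -> '4D'
  i=17: run of 'A' x 4 -> '4A'

RLE = 13A4D4A


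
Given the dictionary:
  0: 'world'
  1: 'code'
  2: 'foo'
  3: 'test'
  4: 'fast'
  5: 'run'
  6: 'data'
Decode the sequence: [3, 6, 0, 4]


Look up each index in the dictionary:
  3 -> 'test'
  6 -> 'data'
  0 -> 'world'
  4 -> 'fast'

Decoded: "test data world fast"


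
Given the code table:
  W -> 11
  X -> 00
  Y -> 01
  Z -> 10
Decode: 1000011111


Decoding:
10 -> Z
00 -> X
01 -> Y
11 -> W
11 -> W


Result: ZXYWW


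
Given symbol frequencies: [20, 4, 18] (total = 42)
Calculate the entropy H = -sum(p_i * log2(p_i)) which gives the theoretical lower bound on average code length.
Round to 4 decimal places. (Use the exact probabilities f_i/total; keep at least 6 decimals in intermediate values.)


Per-symbol terms -p_i * log2(p_i) with p_i = f_i/42:
  p = 20/42 = 0.476190: log2(p) = -1.070389, -p*log2(p) = 0.509709
  p = 4/42 = 0.095238: log2(p) = -3.392317, -p*log2(p) = 0.323078
  p = 18/42 = 0.428571: log2(p) = -1.222392, -p*log2(p) = 0.523882
H = 0.509709 + 0.323078 + 0.523882 = 1.356669

H = 1.3567 bits/symbol


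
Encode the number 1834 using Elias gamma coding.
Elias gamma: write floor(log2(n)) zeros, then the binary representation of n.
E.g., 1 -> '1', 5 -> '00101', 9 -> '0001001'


num_bits = floor(log2(1834)) + 1 = 11
leading_zeros = num_bits - 1 = 10
binary(1834) = 11100101010

Elias gamma(1834) = '0000000000' + '11100101010' = 000000000011100101010 (21 bits)


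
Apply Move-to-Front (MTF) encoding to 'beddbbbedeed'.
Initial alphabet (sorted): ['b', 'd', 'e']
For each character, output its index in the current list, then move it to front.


MTF encoding:
'b': index 0 in ['b', 'd', 'e'] -> ['b', 'd', 'e']
'e': index 2 in ['b', 'd', 'e'] -> ['e', 'b', 'd']
'd': index 2 in ['e', 'b', 'd'] -> ['d', 'e', 'b']
'd': index 0 in ['d', 'e', 'b'] -> ['d', 'e', 'b']
'b': index 2 in ['d', 'e', 'b'] -> ['b', 'd', 'e']
'b': index 0 in ['b', 'd', 'e'] -> ['b', 'd', 'e']
'b': index 0 in ['b', 'd', 'e'] -> ['b', 'd', 'e']
'e': index 2 in ['b', 'd', 'e'] -> ['e', 'b', 'd']
'd': index 2 in ['e', 'b', 'd'] -> ['d', 'e', 'b']
'e': index 1 in ['d', 'e', 'b'] -> ['e', 'd', 'b']
'e': index 0 in ['e', 'd', 'b'] -> ['e', 'd', 'b']
'd': index 1 in ['e', 'd', 'b'] -> ['d', 'e', 'b']


Output: [0, 2, 2, 0, 2, 0, 0, 2, 2, 1, 0, 1]


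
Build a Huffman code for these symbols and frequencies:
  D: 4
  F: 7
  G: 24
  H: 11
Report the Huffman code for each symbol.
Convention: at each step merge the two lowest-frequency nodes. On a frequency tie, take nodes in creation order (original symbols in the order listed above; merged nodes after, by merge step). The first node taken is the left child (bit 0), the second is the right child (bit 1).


Huffman tree construction:
Step 1: Merge D(4) + F(7) = 11
Step 2: Merge H(11) + (D+F)(11) = 22
Step 3: Merge (H+(D+F))(22) + G(24) = 46
Read each symbol's code off the tree from the root (left child = 0, right child = 1).

Codes:
  D: 010 (length 3)
  F: 011 (length 3)
  G: 1 (length 1)
  H: 00 (length 2)
Average code length: 79/46 = 1.7174 bits/symbol


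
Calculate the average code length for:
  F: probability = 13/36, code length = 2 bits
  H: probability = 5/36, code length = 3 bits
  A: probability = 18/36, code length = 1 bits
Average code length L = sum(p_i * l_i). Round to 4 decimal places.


Weighted contributions p_i * l_i:
  F: (13/36) * 2 = 26/36
  H: (5/36) * 3 = 15/36
  A: (18/36) * 1 = 18/36
Sum = (26 + 15 + 18)/36 = 59/36

L = 59/36 = 1.6389 bits/symbol


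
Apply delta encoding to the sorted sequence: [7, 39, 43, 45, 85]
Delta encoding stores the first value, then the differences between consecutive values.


First value: 7
Deltas:
  39 - 7 = 32
  43 - 39 = 4
  45 - 43 = 2
  85 - 45 = 40


Delta encoded: [7, 32, 4, 2, 40]


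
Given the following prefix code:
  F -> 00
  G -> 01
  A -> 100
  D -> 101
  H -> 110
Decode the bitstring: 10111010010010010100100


Decoding step by step:
Bits 101 -> D
Bits 110 -> H
Bits 100 -> A
Bits 100 -> A
Bits 100 -> A
Bits 101 -> D
Bits 00 -> F
Bits 100 -> A


Decoded message: DHAAADFA


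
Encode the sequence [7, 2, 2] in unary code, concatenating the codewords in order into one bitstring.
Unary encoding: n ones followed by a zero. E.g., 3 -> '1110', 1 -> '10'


Encode each number as n ones followed by a terminating 0:
  7 -> 11111110 (8 bits)
  2 -> 110 (3 bits)
  2 -> 110 (3 bits)
Total length = 8 + 3 + 3 = 14 bits.

Unary([7, 2, 2]) = 11111110110110 (14 bits)


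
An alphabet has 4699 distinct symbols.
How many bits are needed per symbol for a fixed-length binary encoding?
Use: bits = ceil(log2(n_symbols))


log2(4699) = 12.1981
Bracket: 2^12 = 4096 < 4699 <= 2^13 = 8192
So ceil(log2(4699)) = 13

bits = ceil(log2(4699)) = ceil(12.1981) = 13 bits


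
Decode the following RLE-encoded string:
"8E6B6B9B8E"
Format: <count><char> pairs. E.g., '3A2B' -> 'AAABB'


Expanding each <count><char> pair:
  8E -> 'EEEEEEEE'
  6B -> 'BBBBBB'
  6B -> 'BBBBBB'
  9B -> 'BBBBBBBBB'
  8E -> 'EEEEEEEE'

Decoded = EEEEEEEEBBBBBBBBBBBBBBBBBBBBBEEEEEEEE


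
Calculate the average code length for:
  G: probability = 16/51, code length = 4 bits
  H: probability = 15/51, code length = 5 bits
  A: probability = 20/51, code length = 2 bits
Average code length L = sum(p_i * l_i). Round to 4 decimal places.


Weighted contributions p_i * l_i:
  G: (16/51) * 4 = 64/51
  H: (15/51) * 5 = 75/51
  A: (20/51) * 2 = 40/51
Sum = (64 + 75 + 40)/51 = 179/51

L = 179/51 = 3.5098 bits/symbol


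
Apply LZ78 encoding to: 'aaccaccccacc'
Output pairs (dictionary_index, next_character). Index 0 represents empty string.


LZ78 encoding steps:
Dictionary: {0: ''}
Step 1: w='' (idx 0), next='a' -> output (0, 'a'), add 'a' as idx 1
Step 2: w='a' (idx 1), next='c' -> output (1, 'c'), add 'ac' as idx 2
Step 3: w='' (idx 0), next='c' -> output (0, 'c'), add 'c' as idx 3
Step 4: w='ac' (idx 2), next='c' -> output (2, 'c'), add 'acc' as idx 4
Step 5: w='c' (idx 3), next='c' -> output (3, 'c'), add 'cc' as idx 5
Step 6: w='acc' (idx 4), end of input -> output (4, '')


Encoded: [(0, 'a'), (1, 'c'), (0, 'c'), (2, 'c'), (3, 'c'), (4, '')]


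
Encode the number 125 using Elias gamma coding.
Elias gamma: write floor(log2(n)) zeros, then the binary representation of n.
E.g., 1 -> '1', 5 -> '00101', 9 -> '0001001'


num_bits = floor(log2(125)) + 1 = 7
leading_zeros = num_bits - 1 = 6
binary(125) = 1111101

Elias gamma(125) = '000000' + '1111101' = 0000001111101 (13 bits)
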